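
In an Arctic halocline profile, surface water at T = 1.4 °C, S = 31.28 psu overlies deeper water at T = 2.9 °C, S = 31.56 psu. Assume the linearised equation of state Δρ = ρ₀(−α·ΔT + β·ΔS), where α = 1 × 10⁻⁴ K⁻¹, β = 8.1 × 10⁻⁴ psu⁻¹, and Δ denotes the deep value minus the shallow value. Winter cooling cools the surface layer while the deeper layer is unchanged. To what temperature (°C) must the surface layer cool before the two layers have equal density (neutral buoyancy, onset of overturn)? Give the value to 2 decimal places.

0.63 °C

Neutral buoyancy requires Δρ = 0, i.e. −α(T_deep − T_surf′) + β(S_deep − S_surf) = 0.
T_surf′ = T_deep − (β/α)·ΔS = 2.9 − (8.1 × 10⁻⁴/1 × 10⁻⁴)·(+0.28) = 0.6320 °C.
Cooling required: 1.4 − (0.6320) = 0.7680 °C.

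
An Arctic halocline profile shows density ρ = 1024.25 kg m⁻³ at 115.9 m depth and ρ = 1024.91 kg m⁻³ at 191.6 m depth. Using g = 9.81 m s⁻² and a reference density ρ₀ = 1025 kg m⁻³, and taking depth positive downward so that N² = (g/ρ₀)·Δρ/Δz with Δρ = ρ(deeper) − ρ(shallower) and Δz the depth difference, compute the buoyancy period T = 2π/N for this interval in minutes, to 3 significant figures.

11.5 min

Δρ = 1024.91 − 1024.25 = 0.66 kg m⁻³ over Δz = 191.6 − 115.9 = 75.7 m.
N² = (9.81/1025) × (0.66/75.7) = 8.3444 × 10⁻⁵ s⁻².
N = √(8.3444 × 10⁻⁵) = 9.1348 × 10⁻³ rad s⁻¹, so T = 2π/N = 687.83 s = 11.464 min ≈ 11.5 min.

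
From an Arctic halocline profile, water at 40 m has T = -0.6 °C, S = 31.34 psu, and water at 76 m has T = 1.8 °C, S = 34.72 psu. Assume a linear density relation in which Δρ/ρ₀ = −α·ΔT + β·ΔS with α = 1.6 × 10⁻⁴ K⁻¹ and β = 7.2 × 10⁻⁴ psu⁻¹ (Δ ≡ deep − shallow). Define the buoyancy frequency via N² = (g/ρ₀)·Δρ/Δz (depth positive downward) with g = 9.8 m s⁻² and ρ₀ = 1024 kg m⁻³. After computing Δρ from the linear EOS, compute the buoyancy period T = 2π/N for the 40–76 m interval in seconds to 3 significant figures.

ΔT = +2.4 K, ΔS = +3.38 psu (deep − shallow).
Δρ/ρ₀ = −αΔT + βΔS = -3.84 × 10⁻⁴ + 2.4336 × 10⁻³ = 2.0496 × 10⁻³, so Δρ ≈ 2.099 kg m⁻³.
N² = (g/ρ₀)·Δρ/Δz = g·(Δρ/ρ₀)/Δz = 9.8 × 2.0496 × 10⁻³ / 36 = 5.5795 × 10⁻⁴ s⁻².
N = √(5.5795 × 10⁻⁴) = 0.023621 rad s⁻¹ → T = 2π/N = 266.00 s ≈ 266 s.

266 s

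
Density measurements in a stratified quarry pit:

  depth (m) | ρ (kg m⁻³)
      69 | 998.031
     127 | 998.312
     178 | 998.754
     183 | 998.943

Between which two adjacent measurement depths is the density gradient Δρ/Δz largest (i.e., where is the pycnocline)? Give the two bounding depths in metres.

178–183 m

Compute the density gradient over each adjacent pair:
  69–127 m: Δρ/Δz = 0.281/58 = 4.8 × 10⁻³ kg m⁻⁴
  127–178 m: Δρ/Δz = 0.442/51 = 8.7 × 10⁻³ kg m⁻⁴
  178–183 m: Δρ/Δz = 0.189/5 = 0.038 kg m⁻⁴
The largest gradient is in the 178–183 m interval — the pycnocline.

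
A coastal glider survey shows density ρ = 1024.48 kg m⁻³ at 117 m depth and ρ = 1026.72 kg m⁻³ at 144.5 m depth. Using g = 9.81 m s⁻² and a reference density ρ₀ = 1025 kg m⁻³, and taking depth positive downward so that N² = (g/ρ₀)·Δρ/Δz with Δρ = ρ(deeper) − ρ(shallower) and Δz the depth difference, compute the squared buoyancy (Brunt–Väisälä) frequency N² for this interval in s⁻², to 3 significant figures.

7.80 × 10⁻⁴ s⁻²

Δρ = 1026.72 − 1024.48 = 2.24 kg m⁻³ over Δz = 144.5 − 117 = 27.5 m.
N² = (9.81/1025) × (2.24/27.5) = 7.7958 × 10⁻⁴ s⁻² ≈ 7.80 × 10⁻⁴ s⁻².
N² > 0, so the interval is statically stable.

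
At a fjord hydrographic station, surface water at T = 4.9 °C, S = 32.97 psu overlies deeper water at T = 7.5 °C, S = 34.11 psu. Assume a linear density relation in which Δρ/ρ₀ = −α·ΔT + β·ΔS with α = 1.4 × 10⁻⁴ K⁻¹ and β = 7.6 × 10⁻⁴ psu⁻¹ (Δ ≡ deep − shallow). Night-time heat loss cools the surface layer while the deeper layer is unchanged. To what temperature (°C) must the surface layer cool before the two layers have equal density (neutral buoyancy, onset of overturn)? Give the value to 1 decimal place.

Neutral buoyancy requires Δρ = 0, i.e. −α(T_deep − T_surf′) + β(S_deep − S_surf) = 0.
T_surf′ = T_deep − (β/α)·ΔS = 7.5 − (7.6 × 10⁻⁴/1.4 × 10⁻⁴)·(+1.14) = 1.311 °C.
Cooling required: 4.9 − (1.311) = 3.589 °C.

1.3 °C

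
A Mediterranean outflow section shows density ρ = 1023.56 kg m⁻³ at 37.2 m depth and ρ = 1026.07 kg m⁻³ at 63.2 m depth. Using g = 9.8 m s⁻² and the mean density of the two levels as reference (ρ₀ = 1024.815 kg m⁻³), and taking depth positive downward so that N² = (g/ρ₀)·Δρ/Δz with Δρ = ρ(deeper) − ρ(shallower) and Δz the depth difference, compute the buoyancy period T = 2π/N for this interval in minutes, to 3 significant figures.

3.45 min

Δρ = 1026.07 − 1023.56 = 2.51 kg m⁻³ over Δz = 63.2 − 37.2 = 26 m.
N² = (9.8/1024.815) × (2.51/26) = 9.2317 × 10⁻⁴ s⁻².
N = √(9.2317 × 10⁻⁴) = 0.030384 rad s⁻¹, so T = 2π/N = 206.79 s = 3.4465 min ≈ 3.45 min.
Since Δρ > 0 the layer is stably stratified.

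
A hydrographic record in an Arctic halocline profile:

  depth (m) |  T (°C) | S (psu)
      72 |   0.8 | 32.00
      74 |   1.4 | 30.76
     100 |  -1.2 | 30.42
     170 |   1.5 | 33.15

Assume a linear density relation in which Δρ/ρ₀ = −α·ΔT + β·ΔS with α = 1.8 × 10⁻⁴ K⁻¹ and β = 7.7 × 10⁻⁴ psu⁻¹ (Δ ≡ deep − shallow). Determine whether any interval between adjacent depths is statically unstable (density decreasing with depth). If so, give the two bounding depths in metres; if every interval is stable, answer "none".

Evaluate Δρ/ρ₀ = −αΔT + βΔS across each adjacent pair:
  72–74 m: −αΔT+βΔS = −(1.8 × 10⁻⁴)(+0.6)+(7.7 × 10⁻⁴)(-1.24) = -1.1 × 10⁻³ → UNSTABLE
  74–100 m: −αΔT+βΔS = −(1.8 × 10⁻⁴)(-2.6)+(7.7 × 10⁻⁴)(-0.34) = 2.1 × 10⁻⁴ → stable
  100–170 m: −αΔT+βΔS = −(1.8 × 10⁻⁴)(+2.7)+(7.7 × 10⁻⁴)(+2.73) = 1.6 × 10⁻³ → stable
The 72–74 m interval has Δρ < 0: lighter water underlies denser water.

72–74 m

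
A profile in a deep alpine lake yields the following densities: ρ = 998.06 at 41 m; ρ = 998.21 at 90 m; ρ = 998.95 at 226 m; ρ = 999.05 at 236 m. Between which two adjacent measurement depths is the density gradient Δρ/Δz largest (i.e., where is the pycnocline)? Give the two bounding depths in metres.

226–236 m

Compute the density gradient over each adjacent pair:
  41–90 m: Δρ/Δz = 0.15/49 = 3.1 × 10⁻³ kg m⁻⁴
  90–226 m: Δρ/Δz = 0.74/136 = 5.4 × 10⁻³ kg m⁻⁴
  226–236 m: Δρ/Δz = 0.10/10 = 0.010 kg m⁻⁴
The largest gradient is in the 226–236 m interval — the pycnocline.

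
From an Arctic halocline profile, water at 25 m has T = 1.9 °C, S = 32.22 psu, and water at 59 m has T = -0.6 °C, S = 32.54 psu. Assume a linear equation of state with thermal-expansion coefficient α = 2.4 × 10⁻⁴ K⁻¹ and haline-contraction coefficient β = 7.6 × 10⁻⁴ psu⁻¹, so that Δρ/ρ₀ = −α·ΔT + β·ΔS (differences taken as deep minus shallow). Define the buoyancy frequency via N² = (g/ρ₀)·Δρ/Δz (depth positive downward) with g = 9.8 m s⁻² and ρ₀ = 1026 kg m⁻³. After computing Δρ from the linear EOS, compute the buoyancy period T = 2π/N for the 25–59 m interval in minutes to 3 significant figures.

ΔT = -2.5 K, ΔS = +0.32 psu (deep − shallow).
Δρ/ρ₀ = −αΔT + βΔS = 6.00 × 10⁻⁴ + 2.432 × 10⁻⁴ = 8.432 × 10⁻⁴, so Δρ ≈ 0.8651 kg m⁻³.
N² = (g/ρ₀)·Δρ/Δz = g·(Δρ/ρ₀)/Δz = 9.8 × 8.432 × 10⁻⁴ / 34 = 2.4304 × 10⁻⁴ s⁻².
N = √(2.4304 × 10⁻⁴) = 0.015590 rad s⁻¹ → T = 2π/N = 403.03 s = 6.7172 min ≈ 6.72 min.

6.72 min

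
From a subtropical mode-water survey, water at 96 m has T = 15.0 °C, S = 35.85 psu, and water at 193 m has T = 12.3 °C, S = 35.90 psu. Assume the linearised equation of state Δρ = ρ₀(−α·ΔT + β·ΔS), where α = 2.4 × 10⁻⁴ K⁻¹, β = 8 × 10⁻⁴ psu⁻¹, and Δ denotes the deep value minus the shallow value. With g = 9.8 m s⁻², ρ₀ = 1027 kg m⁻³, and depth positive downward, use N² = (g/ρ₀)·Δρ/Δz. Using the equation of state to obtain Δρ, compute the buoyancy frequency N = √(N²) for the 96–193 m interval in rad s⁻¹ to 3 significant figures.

ΔT = -2.7 K, ΔS = +0.05 psu (deep − shallow).
Δρ/ρ₀ = −αΔT + βΔS = 6.48 × 10⁻⁴ + 4.00 × 10⁻⁵ = 6.88 × 10⁻⁴, so Δρ ≈ 0.7066 kg m⁻³.
N² = (g/ρ₀)·Δρ/Δz = g·(Δρ/ρ₀)/Δz = 9.8 × 6.88 × 10⁻⁴ / 97 = 6.9509 × 10⁻⁵ s⁻².
N = √(6.9509 × 10⁻⁵) = 8.3372 × 10⁻³ rad s⁻¹ ≈ 8.34 × 10⁻³ rad s⁻¹.

8.34 × 10⁻³ rad s⁻¹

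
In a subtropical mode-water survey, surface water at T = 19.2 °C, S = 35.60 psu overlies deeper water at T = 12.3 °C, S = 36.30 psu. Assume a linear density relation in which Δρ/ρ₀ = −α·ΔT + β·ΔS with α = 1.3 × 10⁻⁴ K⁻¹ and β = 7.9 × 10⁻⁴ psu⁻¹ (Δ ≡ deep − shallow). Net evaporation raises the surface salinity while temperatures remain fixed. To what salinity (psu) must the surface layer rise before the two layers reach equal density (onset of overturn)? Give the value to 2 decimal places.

Neutral buoyancy requires −α(T_deep − T_surf) + β(S_deep − S_surf′) = 0.
S_surf′ = S_deep − (α/β)·ΔT = 36.30 − (1.3 × 10⁻⁴/7.9 × 10⁻⁴)·(-6.9) = 37.4354 psu.
Increase required: 37.4354 − 35.60 = 1.8354 psu.

37.44 psu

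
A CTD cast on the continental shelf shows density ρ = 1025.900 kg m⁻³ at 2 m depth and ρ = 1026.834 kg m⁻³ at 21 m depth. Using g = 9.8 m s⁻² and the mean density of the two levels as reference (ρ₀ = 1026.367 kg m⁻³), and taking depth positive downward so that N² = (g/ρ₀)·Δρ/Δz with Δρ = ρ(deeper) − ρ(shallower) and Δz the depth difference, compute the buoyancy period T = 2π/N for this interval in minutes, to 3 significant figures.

Δρ = 1026.834 − 1025.900 = 0.934 kg m⁻³ over Δz = 21 − 2 = 19 m.
N² = (9.8/1026.367) × (0.934/19) = 4.6937 × 10⁻⁴ s⁻².
N = √(4.6937 × 10⁻⁴) = 0.021665 rad s⁻¹, so T = 2π/N = 290.02 s = 4.8337 min ≈ 4.83 min.

4.83 min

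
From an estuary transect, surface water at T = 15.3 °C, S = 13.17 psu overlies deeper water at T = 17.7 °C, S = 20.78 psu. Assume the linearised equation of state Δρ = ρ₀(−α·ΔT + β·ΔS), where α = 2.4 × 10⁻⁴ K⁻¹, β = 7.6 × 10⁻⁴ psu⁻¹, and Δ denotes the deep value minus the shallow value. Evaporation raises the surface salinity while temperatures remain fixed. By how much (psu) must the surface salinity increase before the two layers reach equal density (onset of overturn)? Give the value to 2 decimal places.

Neutral buoyancy requires −α(T_deep − T_surf) + β(S_deep − S_surf′) = 0.
S_surf′ = S_deep − (α/β)·ΔT = 20.78 − (2.4 × 10⁻⁴/7.6 × 10⁻⁴)·(+2.4) = 20.0221 psu.
Increase required: 20.0221 − 13.17 = 6.8521 psu.

6.85 psu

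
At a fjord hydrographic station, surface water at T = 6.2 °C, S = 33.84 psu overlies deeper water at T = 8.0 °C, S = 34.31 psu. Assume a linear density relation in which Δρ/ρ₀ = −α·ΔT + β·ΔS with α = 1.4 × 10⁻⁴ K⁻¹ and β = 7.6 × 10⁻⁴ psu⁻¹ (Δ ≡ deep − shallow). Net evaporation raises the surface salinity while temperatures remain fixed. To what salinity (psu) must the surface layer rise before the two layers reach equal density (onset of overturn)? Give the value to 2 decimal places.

Neutral buoyancy requires −α(T_deep − T_surf) + β(S_deep − S_surf′) = 0.
S_surf′ = S_deep − (α/β)·ΔT = 34.31 − (1.4 × 10⁻⁴/7.6 × 10⁻⁴)·(+1.8) = 33.9784 psu.
Increase required: 33.9784 − 33.84 = 0.1384 psu.

33.98 psu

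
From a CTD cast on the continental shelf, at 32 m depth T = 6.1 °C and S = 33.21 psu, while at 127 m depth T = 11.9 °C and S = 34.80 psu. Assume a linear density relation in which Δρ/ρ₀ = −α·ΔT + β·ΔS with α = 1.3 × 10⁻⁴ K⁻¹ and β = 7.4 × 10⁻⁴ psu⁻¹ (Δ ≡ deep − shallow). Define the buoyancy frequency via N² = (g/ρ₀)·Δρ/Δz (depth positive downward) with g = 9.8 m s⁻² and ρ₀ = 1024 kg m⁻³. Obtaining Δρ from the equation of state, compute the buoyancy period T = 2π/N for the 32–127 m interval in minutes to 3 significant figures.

15.9 min

ΔT = +5.8 K, ΔS = +1.59 psu (deep − shallow).
Δρ/ρ₀ = −αΔT + βΔS = -7.54 × 10⁻⁴ + 1.1766 × 10⁻³ = 4.226 × 10⁻⁴, so Δρ ≈ 0.4327 kg m⁻³.
N² = (g/ρ₀)·Δρ/Δz = g·(Δρ/ρ₀)/Δz = 9.8 × 4.226 × 10⁻⁴ / 95 = 4.3595 × 10⁻⁵ s⁻².
N = √(4.3595 × 10⁻⁵) = 6.6027 × 10⁻³ rad s⁻¹ → T = 2π/N = 951.61 s = 15.860 min ≈ 15.9 min.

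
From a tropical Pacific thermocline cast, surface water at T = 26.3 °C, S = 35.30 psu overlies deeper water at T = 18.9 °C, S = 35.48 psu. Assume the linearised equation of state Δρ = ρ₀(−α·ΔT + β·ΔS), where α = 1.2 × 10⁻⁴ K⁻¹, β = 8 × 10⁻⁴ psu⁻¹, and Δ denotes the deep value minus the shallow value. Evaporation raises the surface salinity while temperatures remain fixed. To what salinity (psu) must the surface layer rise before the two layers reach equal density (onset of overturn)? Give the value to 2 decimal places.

36.59 psu

Neutral buoyancy requires −α(T_deep − T_surf) + β(S_deep − S_surf′) = 0.
S_surf′ = S_deep − (α/β)·ΔT = 35.48 − (1.2 × 10⁻⁴/8 × 10⁻⁴)·(-7.4) = 36.5900 psu.
Increase required: 36.5900 − 35.30 = 1.2900 psu.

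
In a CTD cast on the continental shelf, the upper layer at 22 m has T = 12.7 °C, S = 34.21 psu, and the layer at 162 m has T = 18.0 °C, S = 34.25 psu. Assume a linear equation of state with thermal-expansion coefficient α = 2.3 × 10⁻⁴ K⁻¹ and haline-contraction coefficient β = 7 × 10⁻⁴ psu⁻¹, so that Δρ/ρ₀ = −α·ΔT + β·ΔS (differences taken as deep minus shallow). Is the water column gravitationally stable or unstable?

unstable

ΔT = 18.0 − 12.7 = +5.3 K and ΔS = 34.25 − 34.21 = +0.04 psu (deep − shallow).
−αΔT = -1.219 × 10⁻³; βΔS = 2.80 × 10⁻⁵; sum Δρ/ρ₀ = -1.191 × 10⁻³.
Δρ/ρ₀ < 0, so Δρ < 0: deeper water is lighter → statically unstable; the column would overturn.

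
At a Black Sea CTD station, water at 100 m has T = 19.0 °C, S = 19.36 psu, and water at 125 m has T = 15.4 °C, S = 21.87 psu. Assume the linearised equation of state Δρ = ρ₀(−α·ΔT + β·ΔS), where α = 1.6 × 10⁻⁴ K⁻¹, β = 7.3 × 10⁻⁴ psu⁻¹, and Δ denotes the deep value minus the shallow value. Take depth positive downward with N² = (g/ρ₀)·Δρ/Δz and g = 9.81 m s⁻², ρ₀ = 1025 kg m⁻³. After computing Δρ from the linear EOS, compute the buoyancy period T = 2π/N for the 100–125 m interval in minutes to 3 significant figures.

3.41 min

ΔT = -3.6 K, ΔS = +2.51 psu (deep − shallow).
Δρ/ρ₀ = −αΔT + βΔS = 5.76 × 10⁻⁴ + 1.8323 × 10⁻³ = 2.4083 × 10⁻³, so Δρ ≈ 2.469 kg m⁻³.
N² = (g/ρ₀)·Δρ/Δz = g·(Δρ/ρ₀)/Δz = 9.81 × 2.4083 × 10⁻³ / 25 = 9.4502 × 10⁻⁴ s⁻².
N = √(9.4502 × 10⁻⁴) = 0.030741 rad s⁻¹ → T = 2π/N = 204.39 s = 3.4065 min ≈ 3.41 min.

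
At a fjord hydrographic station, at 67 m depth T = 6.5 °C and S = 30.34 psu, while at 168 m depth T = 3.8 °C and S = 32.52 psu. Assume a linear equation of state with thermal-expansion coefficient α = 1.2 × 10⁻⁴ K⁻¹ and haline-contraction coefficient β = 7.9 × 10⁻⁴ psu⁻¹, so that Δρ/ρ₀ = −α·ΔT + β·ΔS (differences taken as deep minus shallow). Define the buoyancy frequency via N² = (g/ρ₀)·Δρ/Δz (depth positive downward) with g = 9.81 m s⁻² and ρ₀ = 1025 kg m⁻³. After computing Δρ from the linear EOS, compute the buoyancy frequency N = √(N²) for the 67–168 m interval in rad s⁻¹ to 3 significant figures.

ΔT = -2.7 K, ΔS = +2.18 psu (deep − shallow).
Δρ/ρ₀ = −αΔT + βΔS = 3.24 × 10⁻⁴ + 1.7222 × 10⁻³ = 2.0462 × 10⁻³, so Δρ ≈ 2.097 kg m⁻³.
N² = (g/ρ₀)·Δρ/Δz = g·(Δρ/ρ₀)/Δz = 9.81 × 2.0462 × 10⁻³ / 101 = 1.9874 × 10⁻⁴ s⁻².
N = √(1.9874 × 10⁻⁴) = 0.014098 rad s⁻¹ ≈ 0.0141 rad s⁻¹.

0.0141 rad s⁻¹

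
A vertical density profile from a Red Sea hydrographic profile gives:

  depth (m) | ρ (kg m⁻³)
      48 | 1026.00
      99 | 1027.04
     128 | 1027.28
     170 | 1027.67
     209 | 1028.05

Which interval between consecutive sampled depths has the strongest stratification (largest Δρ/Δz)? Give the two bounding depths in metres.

48–99 m

Compute the density gradient over each adjacent pair:
  48–99 m: Δρ/Δz = 1.04/51 = 0.020 kg m⁻⁴
  99–128 m: Δρ/Δz = 0.24/29 = 8.3 × 10⁻³ kg m⁻⁴
  128–170 m: Δρ/Δz = 0.39/42 = 9.3 × 10⁻³ kg m⁻⁴
  170–209 m: Δρ/Δz = 0.38/39 = 9.7 × 10⁻³ kg m⁻⁴
The largest gradient is in the 48–99 m interval — the pycnocline.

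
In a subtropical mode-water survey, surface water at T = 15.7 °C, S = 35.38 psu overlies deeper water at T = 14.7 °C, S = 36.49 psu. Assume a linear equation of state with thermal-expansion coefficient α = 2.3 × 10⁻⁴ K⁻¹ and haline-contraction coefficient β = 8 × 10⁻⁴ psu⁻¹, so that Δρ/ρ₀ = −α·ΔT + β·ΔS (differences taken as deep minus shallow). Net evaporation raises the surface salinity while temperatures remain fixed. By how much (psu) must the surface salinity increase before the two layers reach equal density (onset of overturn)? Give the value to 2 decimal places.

1.40 psu

Neutral buoyancy requires −α(T_deep − T_surf) + β(S_deep − S_surf′) = 0.
S_surf′ = S_deep − (α/β)·ΔT = 36.49 − (2.3 × 10⁻⁴/8 × 10⁻⁴)·(-1.0) = 36.7775 psu.
Increase required: 36.7775 − 35.38 = 1.3975 psu.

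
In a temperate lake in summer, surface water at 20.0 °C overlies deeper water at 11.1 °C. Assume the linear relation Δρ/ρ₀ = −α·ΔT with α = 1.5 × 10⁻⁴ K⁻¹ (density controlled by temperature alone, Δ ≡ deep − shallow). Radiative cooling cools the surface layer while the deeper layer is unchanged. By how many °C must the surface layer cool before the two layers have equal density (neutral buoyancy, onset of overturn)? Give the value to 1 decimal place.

With temperature the only control, equal density requires T_surf′ = T_deep.
T_surf′ = 11.1 °C.
Cooling required: 20.0 − 11.1 = 8.9 °C.

8.9 °C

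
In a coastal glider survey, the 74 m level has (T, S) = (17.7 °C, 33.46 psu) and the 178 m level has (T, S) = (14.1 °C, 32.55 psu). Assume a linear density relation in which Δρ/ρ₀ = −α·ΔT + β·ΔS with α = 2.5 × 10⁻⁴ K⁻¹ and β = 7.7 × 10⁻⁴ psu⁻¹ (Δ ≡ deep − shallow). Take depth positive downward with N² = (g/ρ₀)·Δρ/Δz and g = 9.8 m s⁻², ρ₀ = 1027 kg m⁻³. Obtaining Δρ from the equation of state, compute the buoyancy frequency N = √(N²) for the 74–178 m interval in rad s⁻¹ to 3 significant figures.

4.33 × 10⁻³ rad s⁻¹

ΔT = -3.6 K, ΔS = -0.91 psu (deep − shallow).
Δρ/ρ₀ = −αΔT + βΔS = 9.00 × 10⁻⁴ − 7.007 × 10⁻⁴ = 1.993 × 10⁻⁴, so Δρ ≈ 0.2047 kg m⁻³.
N² = (g/ρ₀)·Δρ/Δz = g·(Δρ/ρ₀)/Δz = 9.8 × 1.993 × 10⁻⁴ / 104 = 1.8780 × 10⁻⁵ s⁻².
N = √(1.8780 × 10⁻⁵) = 4.3336 × 10⁻³ rad s⁻¹ ≈ 4.33 × 10⁻³ rad s⁻¹.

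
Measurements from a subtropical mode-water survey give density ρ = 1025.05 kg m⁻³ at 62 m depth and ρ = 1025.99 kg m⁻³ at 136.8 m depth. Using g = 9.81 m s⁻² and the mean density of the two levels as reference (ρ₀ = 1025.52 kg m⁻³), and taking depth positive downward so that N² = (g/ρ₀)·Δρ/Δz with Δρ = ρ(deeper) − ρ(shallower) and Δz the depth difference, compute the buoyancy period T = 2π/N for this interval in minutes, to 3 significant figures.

Δρ = 1025.99 − 1025.05 = 0.94 kg m⁻³ over Δz = 136.8 − 62 = 74.8 m.
N² = (9.81/1025.52) × (0.94/74.8) = 1.2021 × 10⁻⁴ s⁻².
N = √(1.2021 × 10⁻⁴) = 0.010964 rad s⁻¹, so T = 2π/N = 573.07 s = 9.5512 min ≈ 9.55 min.
Since Δρ > 0 the layer is stably stratified.

9.55 min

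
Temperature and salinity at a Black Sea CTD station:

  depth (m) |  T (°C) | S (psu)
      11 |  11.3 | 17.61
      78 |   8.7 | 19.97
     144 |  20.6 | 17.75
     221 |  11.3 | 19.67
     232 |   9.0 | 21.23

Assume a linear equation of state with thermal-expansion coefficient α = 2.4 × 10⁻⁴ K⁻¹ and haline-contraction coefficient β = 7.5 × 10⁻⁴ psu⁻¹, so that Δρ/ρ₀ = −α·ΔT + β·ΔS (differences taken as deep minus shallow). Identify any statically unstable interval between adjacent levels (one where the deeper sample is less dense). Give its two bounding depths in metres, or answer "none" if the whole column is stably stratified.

78–144 m

Evaluate Δρ/ρ₀ = −αΔT + βΔS across each adjacent pair:
  11–78 m: −αΔT+βΔS = −(2.4 × 10⁻⁴)(-2.6)+(7.5 × 10⁻⁴)(+2.36) = 2.4 × 10⁻³ → stable
  78–144 m: −αΔT+βΔS = −(2.4 × 10⁻⁴)(+11.9)+(7.5 × 10⁻⁴)(-2.22) = -4.5 × 10⁻³ → UNSTABLE
  144–221 m: −αΔT+βΔS = −(2.4 × 10⁻⁴)(-9.3)+(7.5 × 10⁻⁴)(+1.92) = 3.7 × 10⁻³ → stable
  221–232 m: −αΔT+βΔS = −(2.4 × 10⁻⁴)(-2.3)+(7.5 × 10⁻⁴)(+1.56) = 1.7 × 10⁻³ → stable
The 78–144 m interval has Δρ < 0: lighter water underlies denser water.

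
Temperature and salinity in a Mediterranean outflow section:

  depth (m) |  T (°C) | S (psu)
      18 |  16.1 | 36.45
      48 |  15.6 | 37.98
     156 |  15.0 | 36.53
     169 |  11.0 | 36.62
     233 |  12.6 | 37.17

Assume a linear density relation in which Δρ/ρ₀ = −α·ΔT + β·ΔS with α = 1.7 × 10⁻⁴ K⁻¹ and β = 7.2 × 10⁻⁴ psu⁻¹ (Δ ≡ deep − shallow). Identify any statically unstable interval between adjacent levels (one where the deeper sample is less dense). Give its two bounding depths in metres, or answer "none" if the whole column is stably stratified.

48–156 m

Evaluate Δρ/ρ₀ = −αΔT + βΔS across each adjacent pair:
  18–48 m: −αΔT+βΔS = −(1.7 × 10⁻⁴)(-0.5)+(7.2 × 10⁻⁴)(+1.53) = 1.2 × 10⁻³ → stable
  48–156 m: −αΔT+βΔS = −(1.7 × 10⁻⁴)(-0.6)+(7.2 × 10⁻⁴)(-1.45) = -9.4 × 10⁻⁴ → UNSTABLE
  156–169 m: −αΔT+βΔS = −(1.7 × 10⁻⁴)(-4.0)+(7.2 × 10⁻⁴)(+0.09) = 7.4 × 10⁻⁴ → stable
  169–233 m: −αΔT+βΔS = −(1.7 × 10⁻⁴)(+1.6)+(7.2 × 10⁻⁴)(+0.55) = 1.2 × 10⁻⁴ → stable
The 48–156 m interval has Δρ < 0: lighter water underlies denser water.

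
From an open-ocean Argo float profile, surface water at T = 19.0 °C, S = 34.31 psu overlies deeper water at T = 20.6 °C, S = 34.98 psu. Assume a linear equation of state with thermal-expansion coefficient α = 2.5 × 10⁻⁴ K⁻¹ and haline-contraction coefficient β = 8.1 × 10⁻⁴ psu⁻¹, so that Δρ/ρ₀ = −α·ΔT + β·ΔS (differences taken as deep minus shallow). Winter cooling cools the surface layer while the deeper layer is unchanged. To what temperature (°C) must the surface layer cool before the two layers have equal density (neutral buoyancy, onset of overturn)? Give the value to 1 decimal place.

Neutral buoyancy requires Δρ = 0, i.e. −α(T_deep − T_surf′) + β(S_deep − S_surf) = 0.
T_surf′ = T_deep − (β/α)·ΔS = 20.6 − (8.1 × 10⁻⁴/2.5 × 10⁻⁴)·(+0.67) = 18.429 °C.
Cooling required: 19.0 − (18.429) = 0.571 °C.

18.4 °C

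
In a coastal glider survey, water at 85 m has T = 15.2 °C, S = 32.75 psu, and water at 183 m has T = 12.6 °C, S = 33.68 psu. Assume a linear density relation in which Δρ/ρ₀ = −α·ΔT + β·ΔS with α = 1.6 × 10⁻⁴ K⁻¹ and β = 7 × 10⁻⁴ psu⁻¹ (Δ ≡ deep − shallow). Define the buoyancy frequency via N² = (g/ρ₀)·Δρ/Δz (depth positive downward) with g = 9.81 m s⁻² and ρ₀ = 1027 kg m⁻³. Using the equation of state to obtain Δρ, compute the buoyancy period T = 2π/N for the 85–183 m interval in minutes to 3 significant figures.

ΔT = -2.6 K, ΔS = +0.93 psu (deep − shallow).
Δρ/ρ₀ = −αΔT + βΔS = 4.16 × 10⁻⁴ + 6.51 × 10⁻⁴ = 1.067 × 10⁻³, so Δρ ≈ 1.096 kg m⁻³.
N² = (g/ρ₀)·Δρ/Δz = g·(Δρ/ρ₀)/Δz = 9.81 × 1.067 × 10⁻³ / 98 = 1.0681 × 10⁻⁴ s⁻².
N = √(1.0681 × 10⁻⁴) = 0.010335 rad s⁻¹ → T = 2π/N = 607.95 s = 10.133 min ≈ 10.1 min.

10.1 min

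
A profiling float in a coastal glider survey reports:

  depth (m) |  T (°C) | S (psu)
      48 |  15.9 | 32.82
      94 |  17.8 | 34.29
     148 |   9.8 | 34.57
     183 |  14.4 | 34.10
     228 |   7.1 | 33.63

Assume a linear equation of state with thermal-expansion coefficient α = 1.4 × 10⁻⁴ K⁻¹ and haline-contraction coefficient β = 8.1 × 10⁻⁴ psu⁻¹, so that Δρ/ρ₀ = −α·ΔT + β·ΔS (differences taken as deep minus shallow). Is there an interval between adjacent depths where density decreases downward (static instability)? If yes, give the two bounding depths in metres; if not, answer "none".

148–183 m

Evaluate Δρ/ρ₀ = −αΔT + βΔS across each adjacent pair:
  48–94 m: −αΔT+βΔS = −(1.4 × 10⁻⁴)(+1.9)+(8.1 × 10⁻⁴)(+1.47) = 9.2 × 10⁻⁴ → stable
  94–148 m: −αΔT+βΔS = −(1.4 × 10⁻⁴)(-8.0)+(8.1 × 10⁻⁴)(+0.28) = 1.3 × 10⁻³ → stable
  148–183 m: −αΔT+βΔS = −(1.4 × 10⁻⁴)(+4.6)+(8.1 × 10⁻⁴)(-0.47) = -1.0 × 10⁻³ → UNSTABLE
  183–228 m: −αΔT+βΔS = −(1.4 × 10⁻⁴)(-7.3)+(8.1 × 10⁻⁴)(-0.47) = 6.4 × 10⁻⁴ → stable
The 148–183 m interval has Δρ < 0: lighter water underlies denser water.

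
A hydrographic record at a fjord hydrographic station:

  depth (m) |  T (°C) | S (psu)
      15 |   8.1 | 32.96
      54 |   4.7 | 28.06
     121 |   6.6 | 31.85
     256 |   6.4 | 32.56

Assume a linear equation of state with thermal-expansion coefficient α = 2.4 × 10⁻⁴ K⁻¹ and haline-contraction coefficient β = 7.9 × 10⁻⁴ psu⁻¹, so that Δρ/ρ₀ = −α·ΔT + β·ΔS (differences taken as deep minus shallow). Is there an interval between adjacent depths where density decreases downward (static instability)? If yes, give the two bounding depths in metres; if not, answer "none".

Evaluate Δρ/ρ₀ = −αΔT + βΔS across each adjacent pair:
  15–54 m: −αΔT+βΔS = −(2.4 × 10⁻⁴)(-3.4)+(7.9 × 10⁻⁴)(-4.90) = -3.1 × 10⁻³ → UNSTABLE
  54–121 m: −αΔT+βΔS = −(2.4 × 10⁻⁴)(+1.9)+(7.9 × 10⁻⁴)(+3.79) = 2.5 × 10⁻³ → stable
  121–256 m: −αΔT+βΔS = −(2.4 × 10⁻⁴)(-0.2)+(7.9 × 10⁻⁴)(+0.71) = 6.1 × 10⁻⁴ → stable
The 15–54 m interval has Δρ < 0: lighter water underlies denser water.

15–54 m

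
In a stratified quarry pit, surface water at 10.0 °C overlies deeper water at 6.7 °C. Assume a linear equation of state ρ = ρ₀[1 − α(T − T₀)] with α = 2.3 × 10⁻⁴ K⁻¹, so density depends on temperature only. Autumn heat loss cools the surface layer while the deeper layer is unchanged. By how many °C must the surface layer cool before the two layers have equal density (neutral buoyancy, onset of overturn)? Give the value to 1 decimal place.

With temperature the only control, equal density requires T_surf′ = T_deep.
T_surf′ = 6.7 °C.
Cooling required: 10.0 − 6.7 = 3.3 °C.

3.3 °C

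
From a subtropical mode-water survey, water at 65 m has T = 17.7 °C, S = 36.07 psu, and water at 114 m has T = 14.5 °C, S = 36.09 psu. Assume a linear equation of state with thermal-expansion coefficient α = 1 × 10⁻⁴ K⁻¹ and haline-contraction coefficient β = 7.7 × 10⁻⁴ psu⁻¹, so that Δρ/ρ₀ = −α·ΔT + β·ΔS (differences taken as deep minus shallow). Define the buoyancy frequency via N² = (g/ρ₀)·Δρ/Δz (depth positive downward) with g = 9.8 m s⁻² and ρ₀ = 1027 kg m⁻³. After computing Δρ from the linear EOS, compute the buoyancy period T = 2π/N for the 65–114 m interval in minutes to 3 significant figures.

12.8 min

ΔT = -3.2 K, ΔS = +0.02 psu (deep − shallow).
Δρ/ρ₀ = −αΔT + βΔS = 3.20 × 10⁻⁴ + 1.54 × 10⁻⁵ = 3.354 × 10⁻⁴, so Δρ ≈ 0.3445 kg m⁻³.
N² = (g/ρ₀)·Δρ/Δz = g·(Δρ/ρ₀)/Δz = 9.8 × 3.354 × 10⁻⁴ / 49 = 6.7080 × 10⁻⁵ s⁻².
N = √(6.7080 × 10⁻⁵) = 8.1902 × 10⁻³ rad s⁻¹ → T = 2π/N = 767.16 s = 12.786 min ≈ 12.8 min.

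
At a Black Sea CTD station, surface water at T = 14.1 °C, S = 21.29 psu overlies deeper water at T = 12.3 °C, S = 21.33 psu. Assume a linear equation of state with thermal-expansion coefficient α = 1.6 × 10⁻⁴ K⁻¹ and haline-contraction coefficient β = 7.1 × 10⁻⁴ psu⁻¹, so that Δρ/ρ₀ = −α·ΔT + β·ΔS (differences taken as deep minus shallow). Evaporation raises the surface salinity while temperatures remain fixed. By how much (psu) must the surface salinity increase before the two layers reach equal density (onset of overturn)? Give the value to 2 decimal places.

0.45 psu

Neutral buoyancy requires −α(T_deep − T_surf) + β(S_deep − S_surf′) = 0.
S_surf′ = S_deep − (α/β)·ΔT = 21.33 − (1.6 × 10⁻⁴/7.1 × 10⁻⁴)·(-1.8) = 21.7356 psu.
Increase required: 21.7356 − 21.29 = 0.4456 psu.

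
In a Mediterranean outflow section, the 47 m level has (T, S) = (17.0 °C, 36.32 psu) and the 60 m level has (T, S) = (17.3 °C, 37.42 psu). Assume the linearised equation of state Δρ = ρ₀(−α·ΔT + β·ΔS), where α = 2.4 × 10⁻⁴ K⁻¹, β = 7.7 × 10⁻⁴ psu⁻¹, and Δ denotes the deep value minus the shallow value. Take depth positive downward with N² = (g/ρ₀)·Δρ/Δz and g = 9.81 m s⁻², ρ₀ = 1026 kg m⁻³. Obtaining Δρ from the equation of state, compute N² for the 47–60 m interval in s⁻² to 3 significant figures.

ΔT = +0.3 K, ΔS = +1.10 psu (deep − shallow).
Δρ/ρ₀ = −αΔT + βΔS = -7.20 × 10⁻⁵ + 8.47 × 10⁻⁴ = 7.75 × 10⁻⁴, so Δρ ≈ 0.7952 kg m⁻³.
N² = (g/ρ₀)·Δρ/Δz = g·(Δρ/ρ₀)/Δz = 9.81 × 7.75 × 10⁻⁴ / 13 = 5.8483 × 10⁻⁴ s⁻² ≈ 5.85 × 10⁻⁴ s⁻².

5.85 × 10⁻⁴ s⁻²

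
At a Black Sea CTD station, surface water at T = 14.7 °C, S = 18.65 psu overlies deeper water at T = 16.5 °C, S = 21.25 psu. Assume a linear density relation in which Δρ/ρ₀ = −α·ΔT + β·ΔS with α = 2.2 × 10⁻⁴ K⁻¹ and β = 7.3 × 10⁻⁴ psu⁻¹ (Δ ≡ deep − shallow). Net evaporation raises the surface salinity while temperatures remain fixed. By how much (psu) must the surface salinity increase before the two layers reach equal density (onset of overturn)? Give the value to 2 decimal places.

Neutral buoyancy requires −α(T_deep − T_surf) + β(S_deep − S_surf′) = 0.
S_surf′ = S_deep − (α/β)·ΔT = 21.25 − (2.2 × 10⁻⁴/7.3 × 10⁻⁴)·(+1.8) = 20.7075 psu.
Increase required: 20.7075 − 18.65 = 2.0575 psu.

2.06 psu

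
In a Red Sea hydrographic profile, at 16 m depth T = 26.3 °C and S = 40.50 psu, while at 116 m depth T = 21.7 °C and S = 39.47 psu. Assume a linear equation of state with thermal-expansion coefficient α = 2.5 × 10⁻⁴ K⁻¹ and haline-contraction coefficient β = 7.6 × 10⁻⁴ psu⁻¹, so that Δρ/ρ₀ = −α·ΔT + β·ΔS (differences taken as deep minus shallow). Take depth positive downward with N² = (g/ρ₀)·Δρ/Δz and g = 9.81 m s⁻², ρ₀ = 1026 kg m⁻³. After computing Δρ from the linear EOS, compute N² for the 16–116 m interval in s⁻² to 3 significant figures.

3.60 × 10⁻⁵ s⁻²

ΔT = -4.6 K, ΔS = -1.03 psu (deep − shallow).
Δρ/ρ₀ = −αΔT + βΔS = 1.15 × 10⁻³ − 7.828 × 10⁻⁴ = 3.672 × 10⁻⁴, so Δρ ≈ 0.3767 kg m⁻³.
N² = (g/ρ₀)·Δρ/Δz = g·(Δρ/ρ₀)/Δz = 9.81 × 3.672 × 10⁻⁴ / 100 = 3.6022 × 10⁻⁵ s⁻² ≈ 3.60 × 10⁻⁵ s⁻².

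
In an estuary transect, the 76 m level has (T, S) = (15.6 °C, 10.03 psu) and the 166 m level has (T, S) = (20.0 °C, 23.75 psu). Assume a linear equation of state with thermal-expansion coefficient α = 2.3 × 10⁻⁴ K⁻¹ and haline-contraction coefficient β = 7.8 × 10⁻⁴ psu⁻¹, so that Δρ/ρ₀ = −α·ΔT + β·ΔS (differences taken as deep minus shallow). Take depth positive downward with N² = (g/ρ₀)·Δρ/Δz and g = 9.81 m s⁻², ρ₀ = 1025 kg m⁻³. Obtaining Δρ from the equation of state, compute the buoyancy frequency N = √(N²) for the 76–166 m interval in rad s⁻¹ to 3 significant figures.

0.0325 rad s⁻¹

ΔT = +4.4 K, ΔS = +13.72 psu (deep − shallow).
Δρ/ρ₀ = −αΔT + βΔS = -1.012 × 10⁻³ + 0.0107016 = 9.6896 × 10⁻³, so Δρ ≈ 9.932 kg m⁻³.
N² = (g/ρ₀)·Δρ/Δz = g·(Δρ/ρ₀)/Δz = 9.81 × 9.6896 × 10⁻³ / 90 = 1.0562 × 10⁻³ s⁻².
N = √(1.0562 × 10⁻³) = 0.032499 rad s⁻¹ ≈ 0.0325 rad s⁻¹.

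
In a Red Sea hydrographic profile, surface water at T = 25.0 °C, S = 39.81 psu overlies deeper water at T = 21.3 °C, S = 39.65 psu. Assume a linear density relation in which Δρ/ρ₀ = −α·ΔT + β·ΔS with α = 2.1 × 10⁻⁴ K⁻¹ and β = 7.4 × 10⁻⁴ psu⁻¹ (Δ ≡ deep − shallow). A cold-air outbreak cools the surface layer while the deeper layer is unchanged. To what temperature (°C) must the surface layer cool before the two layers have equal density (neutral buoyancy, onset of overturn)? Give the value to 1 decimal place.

Neutral buoyancy requires Δρ = 0, i.e. −α(T_deep − T_surf′) + β(S_deep − S_surf) = 0.
T_surf′ = T_deep − (β/α)·ΔS = 21.3 − (7.4 × 10⁻⁴/2.1 × 10⁻⁴)·(-0.16) = 21.864 °C.
Cooling required: 25.0 − (21.864) = 3.136 °C.

21.9 °C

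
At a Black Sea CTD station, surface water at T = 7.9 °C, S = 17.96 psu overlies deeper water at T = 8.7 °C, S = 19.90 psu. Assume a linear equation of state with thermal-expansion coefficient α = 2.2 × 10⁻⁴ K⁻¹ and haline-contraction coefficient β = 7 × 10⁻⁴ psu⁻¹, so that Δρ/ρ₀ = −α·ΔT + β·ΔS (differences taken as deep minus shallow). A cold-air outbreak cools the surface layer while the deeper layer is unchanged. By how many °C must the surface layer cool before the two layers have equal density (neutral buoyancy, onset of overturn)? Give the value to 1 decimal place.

Neutral buoyancy requires Δρ = 0, i.e. −α(T_deep − T_surf′) + β(S_deep − S_surf) = 0.
T_surf′ = T_deep − (β/α)·ΔS = 8.7 − (7 × 10⁻⁴/2.2 × 10⁻⁴)·(+1.94) = 2.527 °C.
Cooling required: 7.9 − (2.527) = 5.373 °C.

5.4 °C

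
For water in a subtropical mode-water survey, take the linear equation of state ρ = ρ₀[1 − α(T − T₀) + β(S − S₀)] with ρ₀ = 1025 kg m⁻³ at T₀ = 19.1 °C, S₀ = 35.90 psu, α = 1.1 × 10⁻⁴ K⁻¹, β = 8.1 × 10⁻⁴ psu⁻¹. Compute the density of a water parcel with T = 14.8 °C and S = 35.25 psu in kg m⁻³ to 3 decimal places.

T − T₀ = -4.3 K, S − S₀ = -0.65 psu.
Bracket = 1 − α·(-4.3) + β·(-0.65) = 1 + (-5.35 × 10⁻⁵) = 0.9999465.
ρ = 1025 × 0.9999465 = 1024.945 kg m⁻³.

1024.945 kg m⁻³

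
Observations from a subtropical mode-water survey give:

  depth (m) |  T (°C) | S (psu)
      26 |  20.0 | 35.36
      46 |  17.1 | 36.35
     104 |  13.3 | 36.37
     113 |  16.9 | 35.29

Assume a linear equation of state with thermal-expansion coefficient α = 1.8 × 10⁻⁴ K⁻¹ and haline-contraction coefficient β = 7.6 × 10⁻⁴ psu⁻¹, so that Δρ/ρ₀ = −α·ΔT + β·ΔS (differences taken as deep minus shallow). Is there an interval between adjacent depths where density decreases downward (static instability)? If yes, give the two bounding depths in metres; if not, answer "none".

104–113 m

Evaluate Δρ/ρ₀ = −αΔT + βΔS across each adjacent pair:
  26–46 m: −αΔT+βΔS = −(1.8 × 10⁻⁴)(-2.9)+(7.6 × 10⁻⁴)(+0.99) = 1.3 × 10⁻³ → stable
  46–104 m: −αΔT+βΔS = −(1.8 × 10⁻⁴)(-3.8)+(7.6 × 10⁻⁴)(+0.02) = 7.0 × 10⁻⁴ → stable
  104–113 m: −αΔT+βΔS = −(1.8 × 10⁻⁴)(+3.6)+(7.6 × 10⁻⁴)(-1.08) = -1.5 × 10⁻³ → UNSTABLE
The 104–113 m interval has Δρ < 0: lighter water underlies denser water.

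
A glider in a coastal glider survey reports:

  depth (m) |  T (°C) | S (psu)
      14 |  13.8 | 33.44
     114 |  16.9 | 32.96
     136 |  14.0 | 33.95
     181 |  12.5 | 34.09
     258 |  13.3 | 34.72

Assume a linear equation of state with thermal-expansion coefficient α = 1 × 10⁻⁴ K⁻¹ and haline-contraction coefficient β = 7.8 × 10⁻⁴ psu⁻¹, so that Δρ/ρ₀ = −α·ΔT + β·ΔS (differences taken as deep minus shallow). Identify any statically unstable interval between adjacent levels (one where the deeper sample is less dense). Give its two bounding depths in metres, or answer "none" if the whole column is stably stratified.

14–114 m

Evaluate Δρ/ρ₀ = −αΔT + βΔS across each adjacent pair:
  14–114 m: −αΔT+βΔS = −(1 × 10⁻⁴)(+3.1)+(7.8 × 10⁻⁴)(-0.48) = -6.8 × 10⁻⁴ → UNSTABLE
  114–136 m: −αΔT+βΔS = −(1 × 10⁻⁴)(-2.9)+(7.8 × 10⁻⁴)(+0.99) = 1.1 × 10⁻³ → stable
  136–181 m: −αΔT+βΔS = −(1 × 10⁻⁴)(-1.5)+(7.8 × 10⁻⁴)(+0.14) = 2.6 × 10⁻⁴ → stable
  181–258 m: −αΔT+βΔS = −(1 × 10⁻⁴)(+0.8)+(7.8 × 10⁻⁴)(+0.63) = 4.1 × 10⁻⁴ → stable
The 14–114 m interval has Δρ < 0: lighter water underlies denser water.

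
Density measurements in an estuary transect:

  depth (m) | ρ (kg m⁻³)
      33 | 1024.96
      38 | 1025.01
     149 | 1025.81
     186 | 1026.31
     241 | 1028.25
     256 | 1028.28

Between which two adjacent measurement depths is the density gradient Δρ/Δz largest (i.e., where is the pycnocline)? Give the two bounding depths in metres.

186–241 m

Compute the density gradient over each adjacent pair:
  33–38 m: Δρ/Δz = 0.05/5 = 0.010 kg m⁻⁴
  38–149 m: Δρ/Δz = 0.80/111 = 7.2 × 10⁻³ kg m⁻⁴
  149–186 m: Δρ/Δz = 0.50/37 = 0.014 kg m⁻⁴
  186–241 m: Δρ/Δz = 1.94/55 = 0.035 kg m⁻⁴
  241–256 m: Δρ/Δz = 0.03/15 = 2.0 × 10⁻³ kg m⁻⁴
The largest gradient is in the 186–241 m interval — the pycnocline.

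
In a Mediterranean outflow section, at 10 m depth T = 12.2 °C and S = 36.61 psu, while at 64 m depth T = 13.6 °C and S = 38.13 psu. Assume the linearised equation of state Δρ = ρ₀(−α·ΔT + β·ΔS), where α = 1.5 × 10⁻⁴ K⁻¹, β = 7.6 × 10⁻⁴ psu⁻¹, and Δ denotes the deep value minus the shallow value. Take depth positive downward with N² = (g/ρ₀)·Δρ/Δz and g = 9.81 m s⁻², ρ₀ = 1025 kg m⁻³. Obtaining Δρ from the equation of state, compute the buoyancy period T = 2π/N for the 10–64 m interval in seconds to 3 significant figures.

479 s

ΔT = +1.4 K, ΔS = +1.52 psu (deep − shallow).
Δρ/ρ₀ = −αΔT + βΔS = -2.10 × 10⁻⁴ + 1.1552 × 10⁻³ = 9.452 × 10⁻⁴, so Δρ ≈ 0.9688 kg m⁻³.
N² = (g/ρ₀)·Δρ/Δz = g·(Δρ/ρ₀)/Δz = 9.81 × 9.452 × 10⁻⁴ / 54 = 1.7171 × 10⁻⁴ s⁻².
N = √(1.7171 × 10⁻⁴) = 0.013104 rad s⁻¹ → T = 2π/N = 479.49 s ≈ 479 s.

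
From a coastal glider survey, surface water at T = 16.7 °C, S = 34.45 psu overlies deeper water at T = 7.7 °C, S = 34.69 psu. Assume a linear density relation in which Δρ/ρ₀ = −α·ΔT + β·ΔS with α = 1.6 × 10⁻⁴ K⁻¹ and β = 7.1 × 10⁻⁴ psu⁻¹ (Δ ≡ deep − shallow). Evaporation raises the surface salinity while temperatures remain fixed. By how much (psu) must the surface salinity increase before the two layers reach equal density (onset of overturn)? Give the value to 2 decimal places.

Neutral buoyancy requires −α(T_deep − T_surf) + β(S_deep − S_surf′) = 0.
S_surf′ = S_deep − (α/β)·ΔT = 34.69 − (1.6 × 10⁻⁴/7.1 × 10⁻⁴)·(-9.0) = 36.7182 psu.
Increase required: 36.7182 − 34.45 = 2.2682 psu.

2.27 psu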